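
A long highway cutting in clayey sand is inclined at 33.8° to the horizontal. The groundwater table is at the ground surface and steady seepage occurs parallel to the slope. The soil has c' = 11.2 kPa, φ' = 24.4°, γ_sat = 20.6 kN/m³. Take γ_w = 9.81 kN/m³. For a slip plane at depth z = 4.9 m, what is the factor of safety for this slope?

With seepage parallel to the slope and the water table at the surface, the effective normal stress on the slip plane uses the buoyant unit weight γ' = γ_sat − γ_w while the driving shear stress uses γ_sat:
FS = [c' + γ' z cos²β tanφ'] / [γ_sat z sinβ cosβ]
γ' = 20.6 − 9.81 = 10.79 kN/m³
Numerator = 11.2 + 10.79·4.9·cos²33.8°·tan24.4° = 11.2 + 10.79·4.9·0.6905·0.4536 = 27.761 kPa
Denominator = 20.6·4.9·sin33.8°·cos33.8° = 20.6·4.9·0.5563·0.8310 = 46.662 kPa
FS = 27.761 / 46.662 = 0.595

FS = 0.59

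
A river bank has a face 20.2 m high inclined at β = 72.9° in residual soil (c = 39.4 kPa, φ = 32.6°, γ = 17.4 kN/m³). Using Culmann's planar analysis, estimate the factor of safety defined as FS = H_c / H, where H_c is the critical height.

FS = 1.52

H_c = (4c/γ) · sinβ cosφ / [1 − cos(β − φ)]
    = (4·39.4/17.4) · sin72.9°·cos32.6° / [1 − cos40.3°]
    = 9.057 · 0.8052 / 0.2373 = 30.73 m
FS = H_c / H = 30.73 / 20.2 = 1.521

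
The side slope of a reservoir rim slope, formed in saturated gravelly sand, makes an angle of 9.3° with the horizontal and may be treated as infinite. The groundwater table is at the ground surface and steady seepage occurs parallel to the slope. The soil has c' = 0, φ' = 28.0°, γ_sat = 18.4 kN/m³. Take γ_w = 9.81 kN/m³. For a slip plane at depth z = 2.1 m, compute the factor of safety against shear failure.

FS = 1.52

With seepage parallel to the slope and the water table at the surface, the effective normal stress on the slip plane uses the buoyant unit weight γ' = γ_sat − γ_w while the driving shear stress uses γ_sat:
FS = [c' + γ' z cos²β tanφ'] / [γ_sat z sinβ cosβ]
(For c' = 0 this reduces to FS = (γ'/γ_sat)·tanφ'/tanβ.)
γ' = 18.4 − 9.81 = 8.59 kN/m³
Numerator = 0.0 + 8.59·2.1·cos²9.3°·tan28.0° = 0.0 + 8.59·2.1·0.9739·0.5317 = 9.341 kPa
Denominator = 18.4·2.1·sin9.3°·cos9.3° = 18.4·2.1·0.1616·0.9869 = 6.162 kPa
FS = 9.341 / 6.162 = 1.516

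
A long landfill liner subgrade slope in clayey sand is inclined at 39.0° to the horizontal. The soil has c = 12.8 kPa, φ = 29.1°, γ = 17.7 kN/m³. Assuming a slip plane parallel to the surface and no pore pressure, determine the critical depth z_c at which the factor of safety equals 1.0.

Setting FS = 1.00 in FS = [c + γz cos²β tanφ] / [γz sinβ cosβ] and solving for z:
z = c / [γ cosβ (FS·sinβ − cosβ·tanφ)]
  = 12.8 / [17.7·cos39.0°·(1.00·sin39.0° − cos39.0°·tan29.1°)]
  = 12.8 / [17.7·0.7771·(1.00·0.6293 − 0.7771·0.5566)]
  = 12.8 / 2.7066 = 4.729 m

z_c = 4.73 m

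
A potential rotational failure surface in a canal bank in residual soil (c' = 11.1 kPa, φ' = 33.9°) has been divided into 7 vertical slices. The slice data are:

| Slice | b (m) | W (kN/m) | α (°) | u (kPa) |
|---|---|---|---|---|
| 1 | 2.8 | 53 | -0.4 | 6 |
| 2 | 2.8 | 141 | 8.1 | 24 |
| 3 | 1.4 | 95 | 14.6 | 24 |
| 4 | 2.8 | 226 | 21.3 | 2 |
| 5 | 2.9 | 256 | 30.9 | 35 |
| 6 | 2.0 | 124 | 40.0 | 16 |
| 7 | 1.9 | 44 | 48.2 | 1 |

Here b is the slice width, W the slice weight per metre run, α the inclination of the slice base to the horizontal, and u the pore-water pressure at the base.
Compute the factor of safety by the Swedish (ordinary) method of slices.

FS = 1.57

Ordinary method of slices: FS = Σ[c'·Δl_i + (W_i cosα_i − u_i·Δl_i)·tanφ'] / Σ W_i sinα_i, with Δl_i = b_i / cosα_i.
Slice 1: Δl = 2.8/cos(-0.4°) = 2.800 m; N'_1 = 53·cos(-0.4°) − 6·2.800 = 36.2; c'Δl = 31.08; W sinα = -0.4
Slice 2: Δl = 2.8/cos8.1° = 2.828 m; N'_2 = 141·cos8.1° − 24·2.828 = 71.7; c'Δl = 31.39; W sinα = 19.9
Slice 3: Δl = 1.4/cos14.6° = 1.447 m; N'_3 = 95·cos14.6° − 24·1.447 = 57.2; c'Δl = 16.06; W sinα = 23.9
Slice 4: Δl = 2.8/cos21.3° = 3.005 m; N'_4 = 226·cos21.3° − 2·3.005 = 204.6; c'Δl = 33.36; W sinα = 82.1
Slice 5: Δl = 2.9/cos30.9° = 3.380 m; N'_5 = 256·cos30.9° − 35·3.380 = 101.4; c'Δl = 37.51; W sinα = 131.5
Slice 6: Δl = 2.0/cos40.0° = 2.611 m; N'_6 = 124·cos40.0° − 16·2.611 = 53.2; c'Δl = 28.98; W sinα = 79.7
Slice 7: Δl = 1.9/cos48.2° = 2.851 m; N'_7 = 44·cos48.2° − 1·2.851 = 26.5; c'Δl = 31.64; W sinα = 32.8
Σc'Δl = 210.0 kN/m; ΣN' = 550.7 kN/m; ΣW sinα = 369.5 kN/m
Resisting = 210.0 + 550.7·tan33.9° = 210.0 + 370.1 = 580.1 kN/m
FS = 580.1 / 369.5 = 1.570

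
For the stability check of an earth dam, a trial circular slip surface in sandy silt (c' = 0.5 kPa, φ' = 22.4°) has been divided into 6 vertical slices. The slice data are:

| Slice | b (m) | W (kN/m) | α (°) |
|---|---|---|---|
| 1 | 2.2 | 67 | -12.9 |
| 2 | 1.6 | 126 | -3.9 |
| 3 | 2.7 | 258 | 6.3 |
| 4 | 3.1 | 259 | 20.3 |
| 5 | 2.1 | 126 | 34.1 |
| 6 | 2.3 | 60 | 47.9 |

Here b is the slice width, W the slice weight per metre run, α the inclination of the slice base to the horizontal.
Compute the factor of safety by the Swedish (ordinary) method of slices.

FS = 1.68

Ordinary method of slices: FS = Σ[c'·Δl_i + (W_i cosα_i)·tanφ'] / Σ W_i sinα_i, with Δl_i = b_i / cosα_i.
Slice 1: Δl = 2.2/cos(-12.9°) = 2.257 m; N'_1 = 67·cos(-12.9°) = 65.3; c'Δl = 1.13; W sinα = -15.0
Slice 2: Δl = 1.6/cos(-3.9°) = 1.604 m; N'_2 = 126·cos(-3.9°) = 125.7; c'Δl = 0.80; W sinα = -8.6
Slice 3: Δl = 2.7/cos6.3° = 2.716 m; N'_3 = 258·cos6.3° = 256.4; c'Δl = 1.36; W sinα = 28.3
Slice 4: Δl = 3.1/cos20.3° = 3.305 m; N'_4 = 259·cos20.3° = 242.9; c'Δl = 1.65; W sinα = 89.9
Slice 5: Δl = 2.1/cos34.1° = 2.536 m; N'_5 = 126·cos34.1° = 104.3; c'Δl = 1.27; W sinα = 70.6
Slice 6: Δl = 2.3/cos47.9° = 3.431 m; N'_6 = 60·cos47.9° = 40.2; c'Δl = 1.72; W sinα = 44.5
Σc'Δl = 7.9 kN/m; ΣN' = 834.9 kN/m; ΣW sinα = 209.8 kN/m
Resisting = 7.9 + 834.9·tan22.4° = 7.9 + 344.1 = 352.1 kN/m
FS = 352.1 / 209.8 = 1.678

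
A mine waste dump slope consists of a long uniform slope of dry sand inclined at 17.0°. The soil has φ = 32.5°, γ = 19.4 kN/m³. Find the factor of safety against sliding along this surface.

For a dry cohesionless infinite slope the factor of safety is FS = tanφ / tanβ.
FS = tan32.5° / tan17.0° = 0.6371 / 0.3057 = 2.084

FS = 2.08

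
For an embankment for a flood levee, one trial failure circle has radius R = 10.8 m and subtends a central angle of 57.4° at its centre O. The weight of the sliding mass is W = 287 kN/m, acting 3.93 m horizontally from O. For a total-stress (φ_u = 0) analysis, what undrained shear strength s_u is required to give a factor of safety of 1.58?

FS = s_u·L_a·R / (W·d), so s_u = FS·W·d / (L_a·R).
Arc length L_a = R·θ = 10.8·(57.4°·π/180) = 10.8·1.0018 = 10.82 m
s_u = 1.58·287·3.93 / (10.82·10.8) = 1782.1 / 116.85 = 15.25 kPa

s_u = 15.3 kPa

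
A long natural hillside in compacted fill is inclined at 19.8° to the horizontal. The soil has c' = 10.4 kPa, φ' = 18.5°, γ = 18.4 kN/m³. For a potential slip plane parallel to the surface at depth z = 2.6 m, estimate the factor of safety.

FS = 1.61

For an infinite slope with a slip plane parallel to the surface (no pore pressure): FS = [c' + γz cos²β tanφ'] / [γz sinβ cosβ].
γz = 18.4·2.6 = 47.84 kN/m²
Numerator = 10.4 + 47.84·cos²19.8°·tan18.5° = 10.4 + 47.84·0.8853·0.3346 = 24.570 kPa
Denominator = 47.84·sin19.8°·cos19.8° = 47.84·0.3387·0.9409 = 15.247 kPa
FS = 24.570 / 15.247 = 1.611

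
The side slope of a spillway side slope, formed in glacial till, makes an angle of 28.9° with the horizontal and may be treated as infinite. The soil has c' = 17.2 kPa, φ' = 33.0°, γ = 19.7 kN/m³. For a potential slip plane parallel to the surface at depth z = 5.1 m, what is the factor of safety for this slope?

FS = 1.58

For an infinite slope with a slip plane parallel to the surface (no pore pressure): FS = [c' + γz cos²β tanφ'] / [γz sinβ cosβ].
γz = 19.7·5.1 = 100.47 kN/m²
Numerator = 17.2 + 100.47·cos²28.9°·tan33.0° = 17.2 + 100.47·0.7664·0.6494 = 67.207 kPa
Denominator = 100.47·sin28.9°·cos28.9° = 100.47·0.4833·0.8755 = 42.509 kPa
FS = 67.207 / 42.509 = 1.581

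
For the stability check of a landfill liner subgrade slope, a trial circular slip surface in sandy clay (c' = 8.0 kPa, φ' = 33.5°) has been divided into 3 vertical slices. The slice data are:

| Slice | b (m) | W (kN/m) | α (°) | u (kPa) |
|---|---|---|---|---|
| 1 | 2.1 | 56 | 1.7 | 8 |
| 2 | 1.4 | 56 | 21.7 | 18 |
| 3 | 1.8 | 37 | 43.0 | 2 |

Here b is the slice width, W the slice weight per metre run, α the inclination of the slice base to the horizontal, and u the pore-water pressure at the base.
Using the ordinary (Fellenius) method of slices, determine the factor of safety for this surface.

Ordinary method of slices: FS = Σ[c'·Δl_i + (W_i cosα_i − u_i·Δl_i)·tanφ'] / Σ W_i sinα_i, with Δl_i = b_i / cosα_i.
Slice 1: Δl = 2.1/cos1.7° = 2.101 m; N'_1 = 56·cos1.7° − 8·2.101 = 39.2; c'Δl = 16.81; W sinα = 1.7
Slice 2: Δl = 1.4/cos21.7° = 1.507 m; N'_2 = 56·cos21.7° − 18·1.507 = 24.9; c'Δl = 12.05; W sinα = 20.7
Slice 3: Δl = 1.8/cos43.0° = 2.461 m; N'_3 = 37·cos43.0° − 2·2.461 = 22.1; c'Δl = 19.69; W sinα = 25.2
Σc'Δl = 48.6 kN/m; ΣN' = 86.2 kN/m; ΣW sinα = 47.6 kN/m
Resisting = 48.6 + 86.2·tan33.5° = 48.6 + 57.1 = 105.6 kN/m
FS = 105.6 / 47.6 = 2.219

FS = 2.22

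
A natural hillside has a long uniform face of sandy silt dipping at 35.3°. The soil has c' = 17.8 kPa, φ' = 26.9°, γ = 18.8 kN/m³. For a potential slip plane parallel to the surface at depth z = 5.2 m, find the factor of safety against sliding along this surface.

For an infinite slope with a slip plane parallel to the surface (no pore pressure): FS = [c' + γz cos²β tanφ'] / [γz sinβ cosβ].
γz = 18.8·5.2 = 97.76 kN/m²
Numerator = 17.8 + 97.76·cos²35.3°·tan26.9° = 17.8 + 97.76·0.6661·0.5073 = 50.835 kPa
Denominator = 97.76·sin35.3°·cos35.3° = 97.76·0.5779·0.8161 = 46.105 kPa
FS = 50.835 / 46.105 = 1.103

FS = 1.10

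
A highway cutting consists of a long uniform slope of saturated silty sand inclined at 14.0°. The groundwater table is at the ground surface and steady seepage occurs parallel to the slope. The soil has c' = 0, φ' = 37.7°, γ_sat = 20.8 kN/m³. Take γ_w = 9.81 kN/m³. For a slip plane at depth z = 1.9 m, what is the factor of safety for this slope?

With seepage parallel to the slope and the water table at the surface, the effective normal stress on the slip plane uses the buoyant unit weight γ' = γ_sat − γ_w while the driving shear stress uses γ_sat:
FS = [c' + γ' z cos²β tanφ'] / [γ_sat z sinβ cosβ]
(For c' = 0 this reduces to FS = (γ'/γ_sat)·tanφ'/tanβ.)
γ' = 20.8 − 9.81 = 10.99 kN/m³
Numerator = 0.0 + 10.99·1.9·cos²14.0°·tan37.7° = 0.0 + 10.99·1.9·0.9415·0.7729 = 15.194 kPa
Denominator = 20.8·1.9·sin14.0°·cos14.0° = 20.8·1.9·0.2419·0.9703 = 9.277 kPa
FS = 15.194 / 9.277 = 1.638

FS = 1.64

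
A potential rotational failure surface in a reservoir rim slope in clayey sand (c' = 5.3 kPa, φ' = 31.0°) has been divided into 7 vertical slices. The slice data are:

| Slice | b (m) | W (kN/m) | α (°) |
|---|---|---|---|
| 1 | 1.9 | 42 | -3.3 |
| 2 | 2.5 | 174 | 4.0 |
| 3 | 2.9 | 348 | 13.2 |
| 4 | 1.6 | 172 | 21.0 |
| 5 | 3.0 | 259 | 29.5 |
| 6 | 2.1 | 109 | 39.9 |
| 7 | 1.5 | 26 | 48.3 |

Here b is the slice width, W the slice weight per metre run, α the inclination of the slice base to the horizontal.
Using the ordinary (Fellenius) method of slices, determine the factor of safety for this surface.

FS = 1.95

Ordinary method of slices: FS = Σ[c'·Δl_i + (W_i cosα_i)·tanφ'] / Σ W_i sinα_i, with Δl_i = b_i / cosα_i.
Slice 1: Δl = 1.9/cos(-3.3°) = 1.903 m; N'_1 = 42·cos(-3.3°) = 41.9; c'Δl = 10.09; W sinα = -2.4
Slice 2: Δl = 2.5/cos4.0° = 2.506 m; N'_2 = 174·cos4.0° = 173.6; c'Δl = 13.28; W sinα = 12.1
Slice 3: Δl = 2.9/cos13.2° = 2.979 m; N'_3 = 348·cos13.2° = 338.8; c'Δl = 15.79; W sinα = 79.5
Slice 4: Δl = 1.6/cos21.0° = 1.714 m; N'_4 = 172·cos21.0° = 160.6; c'Δl = 9.08; W sinα = 61.6
Slice 5: Δl = 3.0/cos29.5° = 3.447 m; N'_5 = 259·cos29.5° = 225.4; c'Δl = 18.27; W sinα = 127.5
Slice 6: Δl = 2.1/cos39.9° = 2.737 m; N'_6 = 109·cos39.9° = 83.6; c'Δl = 14.51; W sinα = 69.9
Slice 7: Δl = 1.5/cos48.3° = 2.255 m; N'_7 = 26·cos48.3° = 17.3; c'Δl = 11.95; W sinα = 19.4
Σc'Δl = 93.0 kN/m; ΣN' = 1041.2 kN/m; ΣW sinα = 367.7 kN/m
Resisting = 93.0 + 1041.2·tan31.0° = 93.0 + 625.6 = 718.6 kN/m
FS = 718.6 / 367.7 = 1.954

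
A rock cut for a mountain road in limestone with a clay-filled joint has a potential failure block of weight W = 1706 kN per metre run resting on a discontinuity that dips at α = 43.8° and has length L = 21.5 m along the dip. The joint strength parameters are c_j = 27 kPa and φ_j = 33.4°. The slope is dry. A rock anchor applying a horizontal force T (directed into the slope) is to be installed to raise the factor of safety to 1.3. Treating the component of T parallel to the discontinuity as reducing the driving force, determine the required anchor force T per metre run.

Resolving forces along and normal to the sliding plane, with the horizontal anchor force T adding T·sinα to the effective normal force and T·cosα acting up the plane against the driving force:
FS = [c_jL + (W cosα + T sinα) tanφ_j] / [W sinα − T cosα]
Without the anchor: N' = 1231.3 kN/m, driving T_d = 1180.8 kN/m, resisting R = 27·21.5 + 1231.3·tan33.4° = 1392.4 kN/m, FS = 1.18.
Setting FS = 1.3 and solving for T:
1.3·(1180.8 − T cos43.8°) = 1392.4 + T sin43.8°·tan33.4°
T·(sin43.8°·tan33.4° + 1.3·cos43.8°) = 1.3·1180.8 − 1392.4
T·(0.6921·0.6594 + 1.3·0.7218) = 1535.0 − 1392.4 = 142.6
T·1.3947 = 142.6
T = 102.3 kN/m

T = 102 kN/m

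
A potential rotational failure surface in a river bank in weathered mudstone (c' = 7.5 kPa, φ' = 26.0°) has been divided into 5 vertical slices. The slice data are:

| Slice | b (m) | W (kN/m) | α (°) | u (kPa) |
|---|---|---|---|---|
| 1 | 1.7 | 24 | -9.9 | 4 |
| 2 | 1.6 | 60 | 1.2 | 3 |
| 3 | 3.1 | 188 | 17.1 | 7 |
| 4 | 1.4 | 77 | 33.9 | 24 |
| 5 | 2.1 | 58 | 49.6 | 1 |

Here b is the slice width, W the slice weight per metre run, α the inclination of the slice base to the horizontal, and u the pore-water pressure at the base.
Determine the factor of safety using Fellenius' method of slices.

FS = 1.62

Ordinary method of slices: FS = Σ[c'·Δl_i + (W_i cosα_i − u_i·Δl_i)·tanφ'] / Σ W_i sinα_i, with Δl_i = b_i / cosα_i.
Slice 1: Δl = 1.7/cos(-9.9°) = 1.726 m; N'_1 = 24·cos(-9.9°) − 4·1.726 = 16.7; c'Δl = 12.94; W sinα = -4.1
Slice 2: Δl = 1.6/cos1.2° = 1.600 m; N'_2 = 60·cos1.2° − 3·1.600 = 55.2; c'Δl = 12.00; W sinα = 1.3
Slice 3: Δl = 3.1/cos17.1° = 3.243 m; N'_3 = 188·cos17.1° − 7·3.243 = 157.0; c'Δl = 24.33; W sinα = 55.3
Slice 4: Δl = 1.4/cos33.9° = 1.687 m; N'_4 = 77·cos33.9° − 24·1.687 = 23.4; c'Δl = 12.65; W sinα = 42.9
Slice 5: Δl = 2.1/cos49.6° = 3.240 m; N'_5 = 58·cos49.6° − 1·3.240 = 34.4; c'Δl = 24.30; W sinα = 44.2
Σc'Δl = 86.2 kN/m; ΣN' = 286.7 kN/m; ΣW sinα = 139.5 kN/m
Resisting = 86.2 + 286.7·tan26.0° = 86.2 + 139.8 = 226.1 kN/m
FS = 226.1 / 139.5 = 1.620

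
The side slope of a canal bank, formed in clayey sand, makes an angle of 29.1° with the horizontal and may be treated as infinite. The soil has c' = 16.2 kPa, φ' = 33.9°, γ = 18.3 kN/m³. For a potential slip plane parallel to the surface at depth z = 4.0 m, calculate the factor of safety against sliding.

FS = 1.73

For an infinite slope with a slip plane parallel to the surface (no pore pressure): FS = [c' + γz cos²β tanφ'] / [γz sinβ cosβ].
γz = 18.3·4.0 = 73.20 kN/m²
Numerator = 16.2 + 73.20·cos²29.1°·tan33.9° = 16.2 + 73.20·0.7635·0.6720 = 53.754 kPa
Denominator = 73.20·sin29.1°·cos29.1° = 73.20·0.4863·0.8738 = 31.106 kPa
FS = 53.754 / 31.106 = 1.728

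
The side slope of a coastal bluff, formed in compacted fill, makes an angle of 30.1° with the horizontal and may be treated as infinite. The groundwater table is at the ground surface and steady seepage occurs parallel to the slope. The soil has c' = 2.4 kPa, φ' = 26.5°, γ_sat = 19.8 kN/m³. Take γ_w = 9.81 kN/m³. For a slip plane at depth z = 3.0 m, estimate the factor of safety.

FS = 0.53

With seepage parallel to the slope and the water table at the surface, the effective normal stress on the slip plane uses the buoyant unit weight γ' = γ_sat − γ_w while the driving shear stress uses γ_sat:
FS = [c' + γ' z cos²β tanφ'] / [γ_sat z sinβ cosβ]
γ' = 19.8 − 9.81 = 9.99 kN/m³
Numerator = 2.4 + 9.99·3.0·cos²30.1°·tan26.5° = 2.4 + 9.99·3.0·0.7485·0.4986 = 13.584 kPa
Denominator = 19.8·3.0·sin30.1°·cos30.1° = 19.8·3.0·0.5015·0.8652 = 25.773 kPa
FS = 13.584 / 25.773 = 0.527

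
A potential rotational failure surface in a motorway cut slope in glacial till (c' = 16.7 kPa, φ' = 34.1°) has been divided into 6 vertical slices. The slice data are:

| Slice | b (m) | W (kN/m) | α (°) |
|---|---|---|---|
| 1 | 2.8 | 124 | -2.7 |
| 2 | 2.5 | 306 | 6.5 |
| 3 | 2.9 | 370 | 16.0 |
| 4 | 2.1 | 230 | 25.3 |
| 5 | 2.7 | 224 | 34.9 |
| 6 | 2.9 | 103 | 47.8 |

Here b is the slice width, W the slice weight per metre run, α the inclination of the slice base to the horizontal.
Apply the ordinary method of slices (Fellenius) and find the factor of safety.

FS = 2.65

Ordinary method of slices: FS = Σ[c'·Δl_i + (W_i cosα_i)·tanφ'] / Σ W_i sinα_i, with Δl_i = b_i / cosα_i.
Slice 1: Δl = 2.8/cos(-2.7°) = 2.803 m; N'_1 = 124·cos(-2.7°) = 123.9; c'Δl = 46.81; W sinα = -5.8
Slice 2: Δl = 2.5/cos6.5° = 2.516 m; N'_2 = 306·cos6.5° = 304.0; c'Δl = 42.02; W sinα = 34.6
Slice 3: Δl = 2.9/cos16.0° = 3.017 m; N'_3 = 370·cos16.0° = 355.7; c'Δl = 50.38; W sinα = 102.0
Slice 4: Δl = 2.1/cos25.3° = 2.323 m; N'_4 = 230·cos25.3° = 207.9; c'Δl = 38.79; W sinα = 98.3
Slice 5: Δl = 2.7/cos34.9° = 3.292 m; N'_5 = 224·cos34.9° = 183.7; c'Δl = 54.98; W sinα = 128.2
Slice 6: Δl = 2.9/cos47.8° = 4.317 m; N'_6 = 103·cos47.8° = 69.2; c'Δl = 72.10; W sinα = 76.3
Σc'Δl = 305.1 kN/m; ΣN' = 1244.4 kN/m; ΣW sinα = 433.5 kN/m
Resisting = 305.1 + 1244.4·tan34.1° = 305.1 + 842.5 = 1147.6 kN/m
FS = 1147.6 / 433.5 = 2.647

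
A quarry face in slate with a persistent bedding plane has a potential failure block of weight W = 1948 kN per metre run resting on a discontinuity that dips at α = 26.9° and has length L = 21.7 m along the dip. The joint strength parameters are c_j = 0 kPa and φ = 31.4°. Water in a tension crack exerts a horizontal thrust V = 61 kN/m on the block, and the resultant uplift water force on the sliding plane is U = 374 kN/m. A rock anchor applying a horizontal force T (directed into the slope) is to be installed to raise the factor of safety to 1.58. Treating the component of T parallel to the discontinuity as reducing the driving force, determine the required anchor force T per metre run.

T = 394 kN/m

Resolving forces along and normal to the sliding plane, with the horizontal anchor force T adding T·sinα to the effective normal force and T·cosα acting up the plane against the driving force:
FS = [c_jL + (W cosα − U − V sinα + T sinα) tanφ] / [W sinα + V cosα − T cosα]
Without the anchor: N' = 1335.6 kN/m, driving T_d = 935.7 kN/m, resisting R = 0·21.7 + 1335.6·tan31.4° = 815.3 kN/m, FS = 0.87.
Setting FS = 1.58 and solving for T:
1.58·(935.7 − T cos26.9°) = 815.3 + T sin26.9°·tan31.4°
T·(sin26.9°·tan31.4° + 1.58·cos26.9°) = 1.58·935.7 − 815.3
T·(0.4524·0.6104 + 1.58·0.8918) = 1478.5 − 815.3 = 663.2
T·1.6852 = 663.2
T = 393.5 kN/m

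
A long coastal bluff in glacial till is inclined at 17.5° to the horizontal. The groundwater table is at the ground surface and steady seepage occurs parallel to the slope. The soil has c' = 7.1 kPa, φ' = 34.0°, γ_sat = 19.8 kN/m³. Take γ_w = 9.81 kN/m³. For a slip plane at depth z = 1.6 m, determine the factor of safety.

FS = 1.86

With seepage parallel to the slope and the water table at the surface, the effective normal stress on the slip plane uses the buoyant unit weight γ' = γ_sat − γ_w while the driving shear stress uses γ_sat:
FS = [c' + γ' z cos²β tanφ'] / [γ_sat z sinβ cosβ]
γ' = 19.8 − 9.81 = 9.99 kN/m³
Numerator = 7.1 + 9.99·1.6·cos²17.5°·tan34.0° = 7.1 + 9.99·1.6·0.9096·0.6745 = 16.906 kPa
Denominator = 19.8·1.6·sin17.5°·cos17.5° = 19.8·1.6·0.3007·0.9537 = 9.085 kPa
FS = 16.906 / 9.085 = 1.861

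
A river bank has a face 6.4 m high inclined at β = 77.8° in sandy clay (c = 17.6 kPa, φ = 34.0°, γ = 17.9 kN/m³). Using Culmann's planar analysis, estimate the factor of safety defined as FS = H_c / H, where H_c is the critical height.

H_c = (4c/γ) · sinβ cosφ / [1 − cos(β − φ)]
    = (4·17.6/17.9) · sin77.8°·cos34.0° / [1 − cos43.8°]
    = 3.933 · 0.8103 / 0.2782 = 11.45 m
FS = H_c / H = 11.45 / 6.4 = 1.790

FS = 1.79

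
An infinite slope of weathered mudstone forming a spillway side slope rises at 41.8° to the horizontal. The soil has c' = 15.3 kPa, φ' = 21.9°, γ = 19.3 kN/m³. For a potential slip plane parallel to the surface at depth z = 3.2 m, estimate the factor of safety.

FS = 0.95

For an infinite slope with a slip plane parallel to the surface (no pore pressure): FS = [c' + γz cos²β tanφ'] / [γz sinβ cosβ].
γz = 19.3·3.2 = 61.76 kN/m²
Numerator = 15.3 + 61.76·cos²41.8°·tan21.9° = 15.3 + 61.76·0.5557·0.4020 = 29.097 kPa
Denominator = 61.76·sin41.8°·cos41.8° = 61.76·0.6665·0.7455 = 30.688 kPa
FS = 29.097 / 30.688 = 0.948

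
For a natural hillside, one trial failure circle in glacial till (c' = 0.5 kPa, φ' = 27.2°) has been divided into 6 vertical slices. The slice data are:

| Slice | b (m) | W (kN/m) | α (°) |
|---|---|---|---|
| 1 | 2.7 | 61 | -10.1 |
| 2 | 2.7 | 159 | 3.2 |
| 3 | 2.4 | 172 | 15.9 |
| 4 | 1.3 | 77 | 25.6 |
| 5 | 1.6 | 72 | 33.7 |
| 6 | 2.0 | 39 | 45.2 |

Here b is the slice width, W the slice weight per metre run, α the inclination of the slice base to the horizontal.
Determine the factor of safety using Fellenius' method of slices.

FS = 1.95

Ordinary method of slices: FS = Σ[c'·Δl_i + (W_i cosα_i)·tanφ'] / Σ W_i sinα_i, with Δl_i = b_i / cosα_i.
Slice 1: Δl = 2.7/cos(-10.1°) = 2.743 m; N'_1 = 61·cos(-10.1°) = 60.1; c'Δl = 1.37; W sinα = -10.7
Slice 2: Δl = 2.7/cos3.2° = 2.704 m; N'_2 = 159·cos3.2° = 158.8; c'Δl = 1.35; W sinα = 8.9
Slice 3: Δl = 2.4/cos15.9° = 2.495 m; N'_3 = 172·cos15.9° = 165.4; c'Δl = 1.25; W sinα = 47.1
Slice 4: Δl = 1.3/cos25.6° = 1.442 m; N'_4 = 77·cos25.6° = 69.4; c'Δl = 0.72; W sinα = 33.3
Slice 5: Δl = 1.6/cos33.7° = 1.923 m; N'_5 = 72·cos33.7° = 59.9; c'Δl = 0.96; W sinα = 39.9
Slice 6: Δl = 2.0/cos45.2° = 2.838 m; N'_6 = 39·cos45.2° = 27.5; c'Δl = 1.42; W sinα = 27.7
Σc'Δl = 7.1 kN/m; ΣN' = 541.0 kN/m; ΣW sinα = 146.2 kN/m
Resisting = 7.1 + 541.0·tan27.2° = 7.1 + 278.1 = 285.1 kN/m
FS = 285.1 / 146.2 = 1.950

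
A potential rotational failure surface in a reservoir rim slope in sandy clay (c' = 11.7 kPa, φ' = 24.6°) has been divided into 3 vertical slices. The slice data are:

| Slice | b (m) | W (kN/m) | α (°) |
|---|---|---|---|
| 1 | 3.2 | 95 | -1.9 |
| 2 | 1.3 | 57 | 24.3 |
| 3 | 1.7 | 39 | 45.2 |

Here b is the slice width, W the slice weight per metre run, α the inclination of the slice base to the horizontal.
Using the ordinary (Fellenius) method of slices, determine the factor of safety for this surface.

FS = 3.38

Ordinary method of slices: FS = Σ[c'·Δl_i + (W_i cosα_i)·tanφ'] / Σ W_i sinα_i, with Δl_i = b_i / cosα_i.
Slice 1: Δl = 3.2/cos(-1.9°) = 3.202 m; N'_1 = 95·cos(-1.9°) = 94.9; c'Δl = 37.46; W sinα = -3.1
Slice 2: Δl = 1.3/cos24.3° = 1.426 m; N'_2 = 57·cos24.3° = 51.9; c'Δl = 16.69; W sinα = 23.5
Slice 3: Δl = 1.7/cos45.2° = 2.413 m; N'_3 = 39·cos45.2° = 27.5; c'Δl = 28.23; W sinα = 27.7
Σc'Δl = 82.4 kN/m; ΣN' = 174.4 kN/m; ΣW sinα = 48.0 kN/m
Resisting = 82.4 + 174.4·tan24.6° = 82.4 + 79.8 = 162.2 kN/m
FS = 162.2 / 48.0 = 3.381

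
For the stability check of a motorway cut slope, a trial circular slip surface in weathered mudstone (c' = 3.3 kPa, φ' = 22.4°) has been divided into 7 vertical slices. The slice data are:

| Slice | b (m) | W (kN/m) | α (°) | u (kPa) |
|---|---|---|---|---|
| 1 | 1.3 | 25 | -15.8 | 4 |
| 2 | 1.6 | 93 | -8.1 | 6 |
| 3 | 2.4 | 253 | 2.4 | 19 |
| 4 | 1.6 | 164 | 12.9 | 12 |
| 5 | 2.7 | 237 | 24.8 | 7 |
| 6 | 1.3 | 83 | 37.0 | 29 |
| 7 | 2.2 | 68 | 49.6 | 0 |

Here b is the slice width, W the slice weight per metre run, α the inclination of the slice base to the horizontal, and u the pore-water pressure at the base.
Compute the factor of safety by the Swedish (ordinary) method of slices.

FS = 1.49

Ordinary method of slices: FS = Σ[c'·Δl_i + (W_i cosα_i − u_i·Δl_i)·tanφ'] / Σ W_i sinα_i, with Δl_i = b_i / cosα_i.
Slice 1: Δl = 1.3/cos(-15.8°) = 1.351 m; N'_1 = 25·cos(-15.8°) − 4·1.351 = 18.7; c'Δl = 4.46; W sinα = -6.8
Slice 2: Δl = 1.6/cos(-8.1°) = 1.616 m; N'_2 = 93·cos(-8.1°) − 6·1.616 = 82.4; c'Δl = 5.33; W sinα = -13.1
Slice 3: Δl = 2.4/cos2.4° = 2.402 m; N'_3 = 253·cos2.4° − 19·2.402 = 207.1; c'Δl = 7.93; W sinα = 10.6
Slice 4: Δl = 1.6/cos12.9° = 1.641 m; N'_4 = 164·cos12.9° − 12·1.641 = 140.2; c'Δl = 5.42; W sinα = 36.6
Slice 5: Δl = 2.7/cos24.8° = 2.974 m; N'_5 = 237·cos24.8° − 7·2.974 = 194.3; c'Δl = 9.82; W sinα = 99.4
Slice 6: Δl = 1.3/cos37.0° = 1.628 m; N'_6 = 83·cos37.0° − 29·1.628 = 19.1; c'Δl = 5.37; W sinα = 50.0
Slice 7: Δl = 2.2/cos49.6° = 3.394 m; N'_7 = 68·cos49.6° − 0·3.394 = 44.1; c'Δl = 11.20; W sinα = 51.8
Σc'Δl = 49.5 kN/m; ΣN' = 705.8 kN/m; ΣW sinα = 228.4 kN/m
Resisting = 49.5 + 705.8·tan22.4° = 49.5 + 290.9 = 340.4 kN/m
FS = 340.4 / 228.4 = 1.490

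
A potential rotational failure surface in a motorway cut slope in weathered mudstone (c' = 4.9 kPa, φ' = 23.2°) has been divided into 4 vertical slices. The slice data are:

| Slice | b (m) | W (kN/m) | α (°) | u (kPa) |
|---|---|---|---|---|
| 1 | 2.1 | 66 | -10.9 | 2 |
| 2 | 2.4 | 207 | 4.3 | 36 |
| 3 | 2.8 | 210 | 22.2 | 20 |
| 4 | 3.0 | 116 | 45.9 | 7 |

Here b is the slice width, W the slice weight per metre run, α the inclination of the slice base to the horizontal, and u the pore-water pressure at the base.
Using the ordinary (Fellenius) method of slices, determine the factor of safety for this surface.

Ordinary method of slices: FS = Σ[c'·Δl_i + (W_i cosα_i − u_i·Δl_i)·tanφ'] / Σ W_i sinα_i, with Δl_i = b_i / cosα_i.
Slice 1: Δl = 2.1/cos(-10.9°) = 2.139 m; N'_1 = 66·cos(-10.9°) − 2·2.139 = 60.5; c'Δl = 10.48; W sinα = -12.5
Slice 2: Δl = 2.4/cos4.3° = 2.407 m; N'_2 = 207·cos4.3° − 36·2.407 = 119.8; c'Δl = 11.79; W sinα = 15.5
Slice 3: Δl = 2.8/cos22.2° = 3.024 m; N'_3 = 210·cos22.2° − 20·3.024 = 133.9; c'Δl = 14.82; W sinα = 79.3
Slice 4: Δl = 3.0/cos45.9° = 4.311 m; N'_4 = 116·cos45.9° − 7·4.311 = 50.5; c'Δl = 21.12; W sinα = 83.3
Σc'Δl = 58.2 kN/m; ΣN' = 364.8 kN/m; ΣW sinα = 165.7 kN/m
Resisting = 58.2 + 364.8·tan23.2° = 58.2 + 156.4 = 214.6 kN/m
FS = 214.6 / 165.7 = 1.295

FS = 1.30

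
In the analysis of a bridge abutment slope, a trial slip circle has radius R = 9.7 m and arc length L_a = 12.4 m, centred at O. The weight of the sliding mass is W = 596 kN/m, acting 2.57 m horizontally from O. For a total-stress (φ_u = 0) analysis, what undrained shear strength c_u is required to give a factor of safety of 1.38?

FS = c_u·L_a·R / (W·d), so c_u = FS·W·d / (L_a·R).
c_u = 1.38·596·2.57 / (12.40·9.7) = 2113.8 / 120.28 = 17.57 kPa

c_u = 17.6 kPa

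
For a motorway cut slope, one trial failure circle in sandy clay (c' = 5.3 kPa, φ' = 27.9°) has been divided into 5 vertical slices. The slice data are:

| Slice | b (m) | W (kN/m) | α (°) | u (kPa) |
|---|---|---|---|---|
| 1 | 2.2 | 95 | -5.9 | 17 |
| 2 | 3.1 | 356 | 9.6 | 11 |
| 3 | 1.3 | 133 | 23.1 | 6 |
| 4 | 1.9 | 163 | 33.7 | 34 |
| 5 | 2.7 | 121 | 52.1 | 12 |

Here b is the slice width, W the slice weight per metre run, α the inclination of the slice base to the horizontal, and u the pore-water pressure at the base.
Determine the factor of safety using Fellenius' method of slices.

Ordinary method of slices: FS = Σ[c'·Δl_i + (W_i cosα_i − u_i·Δl_i)·tanφ'] / Σ W_i sinα_i, with Δl_i = b_i / cosα_i.
Slice 1: Δl = 2.2/cos(-5.9°) = 2.212 m; N'_1 = 95·cos(-5.9°) − 17·2.212 = 56.9; c'Δl = 11.72; W sinα = -9.8
Slice 2: Δl = 3.1/cos9.6° = 3.144 m; N'_2 = 356·cos9.6° − 11·3.144 = 316.4; c'Δl = 16.66; W sinα = 59.4
Slice 3: Δl = 1.3/cos23.1° = 1.413 m; N'_3 = 133·cos23.1° − 6·1.413 = 113.9; c'Δl = 7.49; W sinα = 52.2
Slice 4: Δl = 1.9/cos33.7° = 2.284 m; N'_4 = 163·cos33.7° − 34·2.284 = 58.0; c'Δl = 12.10; W sinα = 90.4
Slice 5: Δl = 2.7/cos52.1° = 4.395 m; N'_5 = 121·cos52.1° − 12·4.395 = 21.6; c'Δl = 23.30; W sinα = 95.5
Σc'Δl = 71.3 kN/m; ΣN' = 566.7 kN/m; ΣW sinα = 287.7 kN/m
Resisting = 71.3 + 566.7·tan27.9° = 71.3 + 300.1 = 371.3 kN/m
FS = 371.3 / 287.7 = 1.291

FS = 1.29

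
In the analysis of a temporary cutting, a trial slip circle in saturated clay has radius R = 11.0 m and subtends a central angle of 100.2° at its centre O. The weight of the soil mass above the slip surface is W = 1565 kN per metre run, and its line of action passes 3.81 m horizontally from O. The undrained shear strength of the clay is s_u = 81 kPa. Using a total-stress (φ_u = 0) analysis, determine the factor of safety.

Taking moments about the centre O, the resisting moment is provided by the undrained shear strength acting along the arc:
Arc length L_a = R·θ = 11.0·(100.2°·π/180) = 11.0·1.7488 = 19.24 m
M_R = s_u·L_a·R = 81·19.24·11.0 = 17140.2 kN·m/m
M_D = W·d = 1565·3.81 = 5962.6 kN·m/m
FS = M_R / M_D = 17140.2 / 5962.6 = 2.875

FS = 2.87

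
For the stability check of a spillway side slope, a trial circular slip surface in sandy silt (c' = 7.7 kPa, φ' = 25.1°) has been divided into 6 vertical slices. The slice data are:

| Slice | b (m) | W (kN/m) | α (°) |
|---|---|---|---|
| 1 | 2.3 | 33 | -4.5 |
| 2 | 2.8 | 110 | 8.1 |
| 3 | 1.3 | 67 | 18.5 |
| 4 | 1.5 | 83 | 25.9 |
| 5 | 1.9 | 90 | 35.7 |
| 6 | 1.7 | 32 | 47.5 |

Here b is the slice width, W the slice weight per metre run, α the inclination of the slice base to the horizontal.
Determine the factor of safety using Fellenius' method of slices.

FS = 1.88

Ordinary method of slices: FS = Σ[c'·Δl_i + (W_i cosα_i)·tanφ'] / Σ W_i sinα_i, with Δl_i = b_i / cosα_i.
Slice 1: Δl = 2.3/cos(-4.5°) = 2.307 m; N'_1 = 33·cos(-4.5°) = 32.9; c'Δl = 17.76; W sinα = -2.6
Slice 2: Δl = 2.8/cos8.1° = 2.828 m; N'_2 = 110·cos8.1° = 108.9; c'Δl = 21.78; W sinα = 15.5
Slice 3: Δl = 1.3/cos18.5° = 1.371 m; N'_3 = 67·cos18.5° = 63.5; c'Δl = 10.56; W sinα = 21.3
Slice 4: Δl = 1.5/cos25.9° = 1.667 m; N'_4 = 83·cos25.9° = 74.7; c'Δl = 12.84; W sinα = 36.3
Slice 5: Δl = 1.9/cos35.7° = 2.340 m; N'_5 = 90·cos35.7° = 73.1; c'Δl = 18.02; W sinα = 52.5
Slice 6: Δl = 1.7/cos47.5° = 2.516 m; N'_6 = 32·cos47.5° = 21.6; c'Δl = 19.38; W sinα = 23.6
Σc'Δl = 100.3 kN/m; ΣN' = 374.7 kN/m; ΣW sinα = 146.5 kN/m
Resisting = 100.3 + 374.7·tan25.1° = 100.3 + 175.5 = 275.9 kN/m
FS = 275.9 / 146.5 = 1.883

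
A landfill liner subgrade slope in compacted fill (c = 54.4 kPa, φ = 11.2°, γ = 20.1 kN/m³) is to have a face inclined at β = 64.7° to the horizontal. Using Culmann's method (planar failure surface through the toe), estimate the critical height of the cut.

Culmann's analysis gives the critical failure plane at α_cr = (β + φ)/2 = (64.7 + 11.2)/2 = 38.0°, and the critical height
H_c = (4c/γ) · sinβ cosφ / [1 − cos(β − φ)]
    = (4·54.4/20.1) · sin64.7°·cos11.2° / [1 − cos(53.5°)]
    = 10.826 · 0.9041·0.9810 / [1 − 0.5948]
    = 10.826 · 0.8869 / 0.4052
    = 23.70 m

H_c = 23.70 m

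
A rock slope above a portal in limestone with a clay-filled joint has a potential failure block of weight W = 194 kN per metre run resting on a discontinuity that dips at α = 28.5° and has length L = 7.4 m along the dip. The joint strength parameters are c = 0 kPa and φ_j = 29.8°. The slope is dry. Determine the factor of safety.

Resolving the block weight along and normal to the plane and applying the Mohr–Coulomb strength on the joint:
N' = W cosα = 194·cos28.5° = 170.5 kN/m
Driving force T = W sinα = 194·sin28.5° = 92.6 kN/m
Resisting force R = c·L + N'·tanφ_j = 0·7.4 + 170.5·tan29.8° = 0.0 + 97.6 = 97.6 kN/m
FS = R / T = 97.6 / 92.6 = 1.055

FS = 1.05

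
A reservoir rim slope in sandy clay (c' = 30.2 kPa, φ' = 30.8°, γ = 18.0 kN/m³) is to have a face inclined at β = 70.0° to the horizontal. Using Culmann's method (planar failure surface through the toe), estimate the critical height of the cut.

H_c = 24.07 m

Culmann's analysis gives the critical failure plane at α_cr = (β + φ')/2 = (70.0 + 30.8)/2 = 50.4°, and the critical height
H_c = (4c'/γ) · sinβ cosφ' / [1 − cos(β − φ')]
    = (4·30.2/18.0) · sin70.0°·cos30.8° / [1 − cos(39.2°)]
    = 6.711 · 0.9397·0.8590 / [1 − 0.7749]
    = 6.711 · 0.8072 / 0.2251
    = 24.07 m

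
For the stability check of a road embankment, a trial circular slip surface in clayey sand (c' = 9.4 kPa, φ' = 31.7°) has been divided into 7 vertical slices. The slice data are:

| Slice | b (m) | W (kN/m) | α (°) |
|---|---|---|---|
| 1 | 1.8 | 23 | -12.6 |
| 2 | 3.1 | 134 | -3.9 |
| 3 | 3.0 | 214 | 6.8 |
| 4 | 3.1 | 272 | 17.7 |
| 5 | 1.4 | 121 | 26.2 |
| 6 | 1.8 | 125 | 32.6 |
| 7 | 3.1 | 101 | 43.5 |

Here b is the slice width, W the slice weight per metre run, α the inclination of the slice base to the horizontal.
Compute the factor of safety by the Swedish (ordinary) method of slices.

FS = 2.62

Ordinary method of slices: FS = Σ[c'·Δl_i + (W_i cosα_i)·tanφ'] / Σ W_i sinα_i, with Δl_i = b_i / cosα_i.
Slice 1: Δl = 1.8/cos(-12.6°) = 1.844 m; N'_1 = 23·cos(-12.6°) = 22.4; c'Δl = 17.34; W sinα = -5.0
Slice 2: Δl = 3.1/cos(-3.9°) = 3.107 m; N'_2 = 134·cos(-3.9°) = 133.7; c'Δl = 29.21; W sinα = -9.1
Slice 3: Δl = 3.0/cos6.8° = 3.021 m; N'_3 = 214·cos6.8° = 212.5; c'Δl = 28.40; W sinα = 25.3
Slice 4: Δl = 3.1/cos17.7° = 3.254 m; N'_4 = 272·cos17.7° = 259.1; c'Δl = 30.59; W sinα = 82.7
Slice 5: Δl = 1.4/cos26.2° = 1.560 m; N'_5 = 121·cos26.2° = 108.6; c'Δl = 14.67; W sinα = 53.4
Slice 6: Δl = 1.8/cos32.6° = 2.137 m; N'_6 = 125·cos32.6° = 105.3; c'Δl = 20.08; W sinα = 67.3
Slice 7: Δl = 3.1/cos43.5° = 4.274 m; N'_7 = 101·cos43.5° = 73.3; c'Δl = 40.17; W sinα = 69.5
Σc'Δl = 180.5 kN/m; ΣN' = 914.9 kN/m; ΣW sinα = 284.2 kN/m
Resisting = 180.5 + 914.9·tan31.7° = 180.5 + 565.0 = 745.5 kN/m
FS = 745.5 / 284.2 = 2.623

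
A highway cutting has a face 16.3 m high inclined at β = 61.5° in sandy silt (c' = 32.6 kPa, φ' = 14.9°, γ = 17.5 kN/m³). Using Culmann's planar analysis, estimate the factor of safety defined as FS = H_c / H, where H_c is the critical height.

H_c = (4c'/γ) · sinβ cosφ' / [1 − cos(β − φ')]
    = (4·32.6/17.5) · sin61.5°·cos14.9° / [1 − cos46.6°]
    = 7.451 · 0.8493 / 0.3129 = 20.22 m
FS = H_c / H = 20.22 / 16.3 = 1.241

FS = 1.24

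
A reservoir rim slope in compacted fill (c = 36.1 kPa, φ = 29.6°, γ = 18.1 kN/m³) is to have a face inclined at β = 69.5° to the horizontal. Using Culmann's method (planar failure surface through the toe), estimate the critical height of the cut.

H_c = 27.91 m

Culmann's analysis gives the critical failure plane at α_cr = (β + φ)/2 = (69.5 + 29.6)/2 = 49.5°, and the critical height
H_c = (4c/γ) · sinβ cosφ / [1 − cos(β − φ)]
    = (4·36.1/18.1) · sin69.5°·cos29.6° / [1 − cos(39.9°)]
    = 7.978 · 0.9367·0.8695 / [1 − 0.7672]
    = 7.978 · 0.8144 / 0.2328
    = 27.91 m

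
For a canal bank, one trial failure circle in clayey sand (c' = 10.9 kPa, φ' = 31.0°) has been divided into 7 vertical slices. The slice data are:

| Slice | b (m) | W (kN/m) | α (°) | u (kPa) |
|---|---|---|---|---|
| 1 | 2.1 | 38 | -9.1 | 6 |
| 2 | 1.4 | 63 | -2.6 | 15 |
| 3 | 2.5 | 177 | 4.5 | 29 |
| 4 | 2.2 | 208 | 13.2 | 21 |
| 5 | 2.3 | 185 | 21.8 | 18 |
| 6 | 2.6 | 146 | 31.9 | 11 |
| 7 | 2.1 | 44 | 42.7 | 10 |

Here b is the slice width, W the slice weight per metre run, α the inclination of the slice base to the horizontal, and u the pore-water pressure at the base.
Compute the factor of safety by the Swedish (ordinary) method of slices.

FS = 2.24

Ordinary method of slices: FS = Σ[c'·Δl_i + (W_i cosα_i − u_i·Δl_i)·tanφ'] / Σ W_i sinα_i, with Δl_i = b_i / cosα_i.
Slice 1: Δl = 2.1/cos(-9.1°) = 2.127 m; N'_1 = 38·cos(-9.1°) − 6·2.127 = 24.8; c'Δl = 23.18; W sinα = -6.0
Slice 2: Δl = 1.4/cos(-2.6°) = 1.401 m; N'_2 = 63·cos(-2.6°) − 15·1.401 = 41.9; c'Δl = 15.28; W sinα = -2.9
Slice 3: Δl = 2.5/cos4.5° = 2.508 m; N'_3 = 177·cos4.5° − 29·2.508 = 103.7; c'Δl = 27.33; W sinα = 13.9
Slice 4: Δl = 2.2/cos13.2° = 2.260 m; N'_4 = 208·cos13.2° − 21·2.260 = 155.1; c'Δl = 24.63; W sinα = 47.5
Slice 5: Δl = 2.3/cos21.8° = 2.477 m; N'_5 = 185·cos21.8° − 18·2.477 = 127.2; c'Δl = 27.00; W sinα = 68.7
Slice 6: Δl = 2.6/cos31.9° = 3.063 m; N'_6 = 146·cos31.9° − 11·3.063 = 90.3; c'Δl = 33.38; W sinα = 77.2
Slice 7: Δl = 2.1/cos42.7° = 2.857 m; N'_7 = 44·cos42.7° − 10·2.857 = 3.8; c'Δl = 31.15; W sinα = 29.8
Σc'Δl = 182.0 kN/m; ΣN' = 546.7 kN/m; ΣW sinα = 228.2 kN/m
Resisting = 182.0 + 546.7·tan31.0° = 182.0 + 328.5 = 510.4 kN/m
FS = 510.4 / 228.2 = 2.237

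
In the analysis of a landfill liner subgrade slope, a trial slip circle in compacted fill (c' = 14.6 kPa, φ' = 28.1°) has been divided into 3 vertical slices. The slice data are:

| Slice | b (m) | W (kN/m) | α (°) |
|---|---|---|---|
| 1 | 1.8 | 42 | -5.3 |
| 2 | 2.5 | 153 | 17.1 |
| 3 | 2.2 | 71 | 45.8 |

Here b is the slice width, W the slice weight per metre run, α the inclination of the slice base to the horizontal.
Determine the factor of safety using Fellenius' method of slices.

FS = 2.58

Ordinary method of slices: FS = Σ[c'·Δl_i + (W_i cosα_i)·tanφ'] / Σ W_i sinα_i, with Δl_i = b_i / cosα_i.
Slice 1: Δl = 1.8/cos(-5.3°) = 1.808 m; N'_1 = 42·cos(-5.3°) = 41.8; c'Δl = 26.39; W sinα = -3.9
Slice 2: Δl = 2.5/cos17.1° = 2.616 m; N'_2 = 153·cos17.1° = 146.2; c'Δl = 38.19; W sinα = 45.0
Slice 3: Δl = 2.2/cos45.8° = 3.156 m; N'_3 = 71·cos45.8° = 49.5; c'Δl = 46.07; W sinα = 50.9
Σc'Δl = 110.7 kN/m; ΣN' = 237.6 kN/m; ΣW sinα = 92.0 kN/m
Resisting = 110.7 + 237.6·tan28.1° = 110.7 + 126.8 = 237.5 kN/m
FS = 237.5 / 92.0 = 2.581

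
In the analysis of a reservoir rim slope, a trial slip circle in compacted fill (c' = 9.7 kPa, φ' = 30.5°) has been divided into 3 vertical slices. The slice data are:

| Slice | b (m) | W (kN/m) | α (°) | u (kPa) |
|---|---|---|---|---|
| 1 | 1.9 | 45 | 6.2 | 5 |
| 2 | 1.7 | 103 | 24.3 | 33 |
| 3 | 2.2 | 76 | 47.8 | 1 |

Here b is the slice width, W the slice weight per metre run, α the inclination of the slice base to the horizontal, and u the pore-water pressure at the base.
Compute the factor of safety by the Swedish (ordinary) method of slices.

FS = 1.32

Ordinary method of slices: FS = Σ[c'·Δl_i + (W_i cosα_i − u_i·Δl_i)·tanφ'] / Σ W_i sinα_i, with Δl_i = b_i / cosα_i.
Slice 1: Δl = 1.9/cos6.2° = 1.911 m; N'_1 = 45·cos6.2° − 5·1.911 = 35.2; c'Δl = 18.54; W sinα = 4.9
Slice 2: Δl = 1.7/cos24.3° = 1.865 m; N'_2 = 103·cos24.3° − 33·1.865 = 32.3; c'Δl = 18.09; W sinα = 42.4
Slice 3: Δl = 2.2/cos47.8° = 3.275 m; N'_3 = 76·cos47.8° − 1·3.275 = 47.8; c'Δl = 31.77; W sinα = 56.3
Σc'Δl = 68.4 kN/m; ΣN' = 115.3 kN/m; ΣW sinα = 103.5 kN/m
Resisting = 68.4 + 115.3·tan30.5° = 68.4 + 67.9 = 136.3 kN/m
FS = 136.3 / 103.5 = 1.316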